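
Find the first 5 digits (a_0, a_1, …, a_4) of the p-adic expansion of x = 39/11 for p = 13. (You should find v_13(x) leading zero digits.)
(a_0, …, a_4) = (0, 5, 2, 1, 7)

v_13(39/11) = 1, so a_0 = ... = a_0 = 0. Factor out: x = 13^1 · u with u = 3/11 a unit in ℤ_13. Expand u iteratively via a_{v+i} = u_i mod 13, u_{i+1} = (u_i − a_{v+i})/13:
  u_0 = 3/11;  a_1 = 5;  u_1 = (u_0 − 5)/13 = -4/11
  u_1 = -4/11;  a_2 = 2;  u_2 = (u_1 − 2)/13 = -2/11
  u_2 = -2/11;  a_3 = 1;  u_3 = (u_2 − 1)/13 = -1/11
  u_3 = -1/11;  a_4 = 7;  u_4 = (u_3 − 7)/13 = -6/11
Digits: (0, 5, 2, 1, 7).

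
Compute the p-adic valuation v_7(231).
v_7(231) = 1

v_7(n) is the largest exponent k such that 7^k divides n. Factor out: 231 = 7^1 · 33. (Sign doesn't affect v_p.) So v_7(231) = 1.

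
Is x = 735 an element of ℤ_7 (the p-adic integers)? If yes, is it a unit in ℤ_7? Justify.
x ∈ ℤ_7 but not a unit; v_7(x) = 2 > 0

ℤ_7 = {x ∈ ℚ_7 : v_7(x) ≥ 0} and ℤ_7^× = {x ∈ ℤ_7 : v_7(x) = 0}. Here v_7(735) = v_7(num) − v_7(den) = 2; compare against these criteria.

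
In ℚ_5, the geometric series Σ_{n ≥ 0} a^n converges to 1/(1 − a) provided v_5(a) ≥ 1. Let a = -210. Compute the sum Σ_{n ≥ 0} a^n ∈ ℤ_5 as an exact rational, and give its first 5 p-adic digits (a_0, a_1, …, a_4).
Σ a^n = 1/(1 − a) = 1/211;  first 5 digits = (1, 3, 0, 3, 3)

v_5(a) = 1 ≥ 1, so the series converges in ℤ_5 to 1/(1 − a) = 1/(1 − (-210)) = 1/211. Expand this rational in ℤ_5: compute digits iteratively via d_i = x_i mod 5, x_{i+1} = (x_i − d_i)/5. The first 5 digits are (1, 3, 0, 3, 3).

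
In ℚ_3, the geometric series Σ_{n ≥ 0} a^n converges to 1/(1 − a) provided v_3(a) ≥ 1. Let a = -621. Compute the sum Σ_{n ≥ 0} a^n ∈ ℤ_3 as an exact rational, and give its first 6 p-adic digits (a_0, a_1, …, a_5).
Σ a^n = 1/(1 − a) = 1/622;  first 6 digits = (1, 0, 0, 1, 1, 0)

v_3(a) = 3 ≥ 1, so the series converges in ℤ_3 to 1/(1 − a) = 1/(1 − (-621)) = 1/622. Expand this rational in ℤ_3: compute digits iteratively via d_i = x_i mod 3, x_{i+1} = (x_i − d_i)/3. The first 6 digits are (1, 0, 0, 1, 1, 0).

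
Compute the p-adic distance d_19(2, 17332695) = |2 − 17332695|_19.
d_19(2, 17332695) = 1/2476099

Step 1 — x − y = 2 − 17332695 = -17332693. Step 2 — v_19(-17332693) = 5 (factor: -17332693 = −(19^5 · 7); the sign does not affect v_p). Step 3 — |x − y|_19 = 19^{-5} = 1/2476099.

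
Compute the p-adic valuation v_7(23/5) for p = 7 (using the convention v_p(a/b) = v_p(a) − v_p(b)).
v_7(23/5) = 0

Factor powers of 7 from the numerator and denominator of the reduced fraction: 23 = 7^0 · 23 and 5 = 7^0 · 5. Apply v_p(a/b) = v_p(a) − v_p(b): v_7(23/5) = 0 − 0 = 0.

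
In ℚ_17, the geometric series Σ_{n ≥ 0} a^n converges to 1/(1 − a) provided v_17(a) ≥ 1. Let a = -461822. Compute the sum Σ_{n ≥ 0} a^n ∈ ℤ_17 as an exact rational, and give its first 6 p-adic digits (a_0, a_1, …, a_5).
Σ a^n = 1/(1 − a) = 1/461823;  first 6 digits = (1, 0, 0, 8, 11, 16)

v_17(a) = 3 ≥ 1, so the series converges in ℤ_17 to 1/(1 − a) = 1/(1 − (-461822)) = 1/461823. Expand this rational in ℤ_17: compute digits iteratively via d_i = x_i mod 17, x_{i+1} = (x_i − d_i)/17. The first 6 digits are (1, 0, 0, 8, 11, 16).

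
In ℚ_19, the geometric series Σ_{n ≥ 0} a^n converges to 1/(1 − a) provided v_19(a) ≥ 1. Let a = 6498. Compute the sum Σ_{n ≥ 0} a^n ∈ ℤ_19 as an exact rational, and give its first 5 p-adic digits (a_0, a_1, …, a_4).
Σ a^n = 1/(1 − a) = -1/6497;  first 5 digits = (1, 0, 18, 0, 1)

v_19(a) = 2 ≥ 1, so the series converges in ℤ_19 to 1/(1 − a) = 1/(1 − 6498) = -1/6497. Expand this rational in ℤ_19: compute digits iteratively via d_i = x_i mod 19, x_{i+1} = (x_i − d_i)/19. The first 5 digits are (1, 0, 18, 0, 1).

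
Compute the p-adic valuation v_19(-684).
v_19(-684) = 1

v_19(n) is the largest exponent k such that 19^k divides n. Factor out: -684 = -19^1 · 36. (Sign doesn't affect v_p.) So v_19(-684) = 1.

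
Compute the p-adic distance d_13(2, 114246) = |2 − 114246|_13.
d_13(2, 114246) = 1/28561

Step 1 — x − y = 2 − 114246 = -114244. Step 2 — v_13(-114244) = 4 (factor: -114244 = −(13^4 · 4); the sign does not affect v_p). Step 3 — |x − y|_13 = 13^{-4} = 1/28561.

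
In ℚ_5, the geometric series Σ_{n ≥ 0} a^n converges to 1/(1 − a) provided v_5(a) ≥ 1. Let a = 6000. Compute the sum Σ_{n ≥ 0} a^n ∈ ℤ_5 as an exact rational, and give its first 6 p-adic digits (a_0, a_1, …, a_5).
Σ a^n = 1/(1 − a) = -1/5999;  first 6 digits = (1, 0, 0, 3, 4, 1)

v_5(a) = 3 ≥ 1, so the series converges in ℤ_5 to 1/(1 − a) = 1/(1 − 6000) = -1/5999. Expand this rational in ℤ_5: compute digits iteratively via d_i = x_i mod 5, x_{i+1} = (x_i − d_i)/5. The first 6 digits are (1, 0, 0, 3, 4, 1).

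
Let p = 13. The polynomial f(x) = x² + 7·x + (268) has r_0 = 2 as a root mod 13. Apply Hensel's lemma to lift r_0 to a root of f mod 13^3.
r_2 = 314 (mod 2197)

Hensel: r_{i+1} = r_i − f(r_i)·(f′(r_i))^{-1} mod 13^{i+2}, f′(x) = 2x + 7. Iterate:
  r_0 = 2 (mod 13)
  r_1 = 145 (mod 169)
  r_2 = 314 (mod 2197)
Final: r = 314 satisfies f(r) ≡ 0 mod 13^3.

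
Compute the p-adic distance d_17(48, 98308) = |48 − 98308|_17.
d_17(48, 98308) = 1/4913

Step 1 — x − y = 48 − 98308 = -98260. Step 2 — v_17(-98260) = 3 (factor: -98260 = −(17^3 · 20); the sign does not affect v_p). Step 3 — |x − y|_17 = 17^{-3} = 1/4913.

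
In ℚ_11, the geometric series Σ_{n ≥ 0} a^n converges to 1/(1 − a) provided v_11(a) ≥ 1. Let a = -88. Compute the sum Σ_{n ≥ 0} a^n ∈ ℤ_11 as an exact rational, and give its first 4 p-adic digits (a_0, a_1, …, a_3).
Σ a^n = 1/(1 − a) = 1/89;  first 4 digits = (1, 3, 8, 10)

v_11(a) = 1 ≥ 1, so the series converges in ℤ_11 to 1/(1 − a) = 1/(1 − (-88)) = 1/89. Expand this rational in ℤ_11: compute digits iteratively via d_i = x_i mod 11, x_{i+1} = (x_i − d_i)/11. The first 4 digits are (1, 3, 8, 10).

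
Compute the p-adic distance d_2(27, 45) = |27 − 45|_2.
d_2(27, 45) = 1/2

Step 1 — x − y = 27 − 45 = -18. Step 2 — v_2(-18) = 1 (factor: -18 = −(2^1 · 9); the sign does not affect v_p). Step 3 — |x − y|_2 = 2^{-1} = 1/2.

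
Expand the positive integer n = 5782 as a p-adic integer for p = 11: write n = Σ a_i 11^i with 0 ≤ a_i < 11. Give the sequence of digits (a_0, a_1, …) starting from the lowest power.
(a_0, a_1, …) = (7, 8, 3, 4)

Repeated division by 11 gives the digits low-to-high: 5782 = 7 + 8·11^1 + 3·11^2 + 4·11^3. Digit sequence: (7, 8, 3, 4).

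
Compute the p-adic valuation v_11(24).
v_11(24) = 0

v_11(n) is the largest exponent k such that 11^k divides n. Factor out: 24 = 11^0 · 24. (Sign doesn't affect v_p.) So v_11(24) = 0.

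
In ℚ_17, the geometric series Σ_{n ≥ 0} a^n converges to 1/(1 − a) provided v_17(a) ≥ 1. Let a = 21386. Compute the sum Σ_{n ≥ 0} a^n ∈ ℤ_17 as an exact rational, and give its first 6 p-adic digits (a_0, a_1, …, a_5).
Σ a^n = 1/(1 − a) = -1/21385;  first 6 digits = (1, 0, 6, 4, 2, 16)

v_17(a) = 2 ≥ 1, so the series converges in ℤ_17 to 1/(1 − a) = 1/(1 − 21386) = -1/21385. Expand this rational in ℤ_17: compute digits iteratively via d_i = x_i mod 17, x_{i+1} = (x_i − d_i)/17. The first 6 digits are (1, 0, 6, 4, 2, 16).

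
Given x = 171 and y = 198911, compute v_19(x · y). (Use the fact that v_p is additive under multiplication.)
v_19(34013781) = 4

v_p(x) = 1 (factor: 171 = 19^1 · 9); v_p(y) = 3 (factor: 198911 = 19^3 · 29). Additivity: v_p(xy) = v_p(x) + v_p(y) = 1 + 3 = 4. (Direct check: xy = 34013781 = 19^4 · (261).)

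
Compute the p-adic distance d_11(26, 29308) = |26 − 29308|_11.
d_11(26, 29308) = 1/14641

Step 1 — x − y = 26 − 29308 = -29282. Step 2 — v_11(-29282) = 4 (factor: -29282 = −(11^4 · 2); the sign does not affect v_p). Step 3 — |x − y|_11 = 11^{-4} = 1/14641.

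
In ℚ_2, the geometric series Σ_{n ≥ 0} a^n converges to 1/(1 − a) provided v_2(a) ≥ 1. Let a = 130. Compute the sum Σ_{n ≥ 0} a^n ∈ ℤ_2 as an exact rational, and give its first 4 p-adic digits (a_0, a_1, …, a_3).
Σ a^n = 1/(1 − a) = -1/129;  first 4 digits = (1, 1, 1, 1)

v_2(a) = 1 ≥ 1, so the series converges in ℤ_2 to 1/(1 − a) = 1/(1 − 130) = -1/129. Expand this rational in ℤ_2: compute digits iteratively via d_i = x_i mod 2, x_{i+1} = (x_i − d_i)/2. The first 4 digits are (1, 1, 1, 1).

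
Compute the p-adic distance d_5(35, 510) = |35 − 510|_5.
d_5(35, 510) = 1/25

Step 1 — x − y = 35 − 510 = -475. Step 2 — v_5(-475) = 2 (factor: -475 = −(5^2 · 19); the sign does not affect v_p). Step 3 — |x − y|_5 = 5^{-2} = 1/25.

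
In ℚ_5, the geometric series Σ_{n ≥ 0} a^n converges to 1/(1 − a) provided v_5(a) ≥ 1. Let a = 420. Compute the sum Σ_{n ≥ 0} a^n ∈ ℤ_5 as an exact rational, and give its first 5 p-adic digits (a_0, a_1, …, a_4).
Σ a^n = 1/(1 − a) = -1/419;  first 5 digits = (1, 4, 2, 3, 4)

v_5(a) = 1 ≥ 1, so the series converges in ℤ_5 to 1/(1 − a) = 1/(1 − 420) = -1/419. Expand this rational in ℤ_5: compute digits iteratively via d_i = x_i mod 5, x_{i+1} = (x_i − d_i)/5. The first 5 digits are (1, 4, 2, 3, 4).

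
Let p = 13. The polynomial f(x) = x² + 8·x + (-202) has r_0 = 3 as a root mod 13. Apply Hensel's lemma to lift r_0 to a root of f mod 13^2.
r_1 = 3 (mod 169)

Hensel: r_{i+1} = r_i − f(r_i)·(f′(r_i))^{-1} mod 13^{i+2}, f′(x) = 2x + 8. Iterate:
  r_0 = 3 (mod 13)
  r_1 = 3 (mod 169)
Final: r = 3 satisfies f(r) ≡ 0 mod 13^2.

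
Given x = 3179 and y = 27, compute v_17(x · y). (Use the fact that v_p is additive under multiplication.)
v_17(85833) = 2

v_p(x) = 2 (factor: 3179 = 17^2 · 11); v_p(y) = 0 (factor: 27 = 17^0 · 27). Additivity: v_p(xy) = v_p(x) + v_p(y) = 2 + 0 = 2. (Direct check: xy = 85833 = 17^2 · (297).)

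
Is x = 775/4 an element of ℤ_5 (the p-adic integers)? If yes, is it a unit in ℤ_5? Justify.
x ∈ ℤ_5 but not a unit; v_5(x) = 2 > 0

ℤ_5 = {x ∈ ℚ_5 : v_5(x) ≥ 0} and ℤ_5^× = {x ∈ ℤ_5 : v_5(x) = 0}. Here v_5(775/4) = v_5(num) − v_5(den) = 2; compare against these criteria.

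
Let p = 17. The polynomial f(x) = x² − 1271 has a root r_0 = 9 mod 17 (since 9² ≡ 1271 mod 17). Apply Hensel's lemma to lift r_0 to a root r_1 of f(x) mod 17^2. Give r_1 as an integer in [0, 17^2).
r_1 = 43 (mod 289)

Hensel's recurrence: r_{i+1} = r_i − f(r_i)·(f′(r_i))^{-1} mod 17^{i+2}, with f′(x) = 2x. Iterate:
  r_0 = 9 (mod 17)
  r_1 = 43 (mod 289)
Final: r_1 = 43, and one checks f(r_1) ≡ 0 mod 17^2.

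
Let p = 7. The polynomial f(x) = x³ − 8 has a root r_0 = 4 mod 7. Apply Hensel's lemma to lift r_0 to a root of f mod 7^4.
r_3 = 305 (mod 2401)

Hensel: r_{i+1} = r_i − f(r_i)/f′(r_i) mod 7^{i+2}, where f′(x) = 3x². Iterate:
  r_0 = 4 (mod 7)
  r_1 = 11 (mod 49)
  r_2 = 305 (mod 343)
  r_3 = 305 (mod 2401)
Final: r = 305 with f(r) ≡ 0 mod 7^4.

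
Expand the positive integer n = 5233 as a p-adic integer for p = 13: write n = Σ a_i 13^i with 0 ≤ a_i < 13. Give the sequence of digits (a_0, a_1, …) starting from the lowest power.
(a_0, a_1, …) = (7, 12, 4, 2)

Repeated division by 13 gives the digits low-to-high: 5233 = 7 + 12·13^1 + 4·13^2 + 2·13^3. Digit sequence: (7, 12, 4, 2).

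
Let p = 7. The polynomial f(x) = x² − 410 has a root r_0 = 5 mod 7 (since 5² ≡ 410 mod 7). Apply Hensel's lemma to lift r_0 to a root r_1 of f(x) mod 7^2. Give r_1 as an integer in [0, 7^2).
r_1 = 19 (mod 49)

Hensel's recurrence: r_{i+1} = r_i − f(r_i)·(f′(r_i))^{-1} mod 7^{i+2}, with f′(x) = 2x. Iterate:
  r_0 = 5 (mod 7)
  r_1 = 19 (mod 49)
Final: r_1 = 19, and one checks f(r_1) ≡ 0 mod 7^2.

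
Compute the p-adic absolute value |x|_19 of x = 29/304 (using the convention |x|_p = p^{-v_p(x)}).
|29/304|_19 = 19

Step 1 — compute v_19(x) by factoring powers of 19 out of the numerator and denominator: v_19(29/304) = -1. Step 2 — apply |x|_p = p^{-v_p(x)} = 19^{1} = 19.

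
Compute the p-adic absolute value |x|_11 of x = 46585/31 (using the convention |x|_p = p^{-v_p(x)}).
|46585/31|_11 = 1/1331

Step 1 — compute v_11(x) by factoring powers of 11 out of the numerator and denominator: v_11(46585/31) = 3. Step 2 — apply |x|_p = p^{-v_p(x)} = 11^{-3} = 1/1331.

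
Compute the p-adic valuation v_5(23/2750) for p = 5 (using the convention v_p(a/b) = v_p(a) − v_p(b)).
v_5(23/2750) = -3

Factor powers of 5 from the numerator and denominator of the reduced fraction: 23 = 5^0 · 23 and 2750 = 5^3 · 22. Apply v_p(a/b) = v_p(a) − v_p(b): v_5(23/2750) = 0 − 3 = -3.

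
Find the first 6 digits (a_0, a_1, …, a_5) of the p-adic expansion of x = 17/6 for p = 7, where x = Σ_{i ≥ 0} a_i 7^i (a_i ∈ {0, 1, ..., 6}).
(a_0, …, a_5) = (4, 1, 1, 1, 1, 1)

v_7(17/6) = 0 (numerator and denominator both coprime to 7), so x ∈ ℤ_7^×. Compute digits iteratively via a_i = x_i mod 7, x_{i+1} = (x_i − a_i)/7, with x_0 = x:
  x_0 = 17/6;  a_0 = 4;  x_1 = (x_0 − 4)/7 = -1/6
  x_1 = -1/6;  a_1 = 1;  x_2 = (x_1 − 1)/7 = -1/6
  x_2 = -1/6;  a_2 = 1;  x_3 = (x_2 − 1)/7 = -1/6
  x_3 = -1/6;  a_3 = 1;  x_4 = (x_3 − 1)/7 = -1/6
  x_4 = -1/6;  a_4 = 1;  x_5 = (x_4 − 1)/7 = -1/6
  x_5 = -1/6;  a_5 = 1;  x_6 = (x_5 − 1)/7 = -1/6
Digits: (4, 1, 1, 1, 1, 1).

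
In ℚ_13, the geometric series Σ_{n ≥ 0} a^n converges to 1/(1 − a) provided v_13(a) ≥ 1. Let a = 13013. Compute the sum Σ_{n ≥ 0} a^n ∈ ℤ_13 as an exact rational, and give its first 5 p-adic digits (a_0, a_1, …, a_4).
Σ a^n = 1/(1 − a) = -1/13012;  first 5 digits = (1, 0, 12, 5, 1)

v_13(a) = 2 ≥ 1, so the series converges in ℤ_13 to 1/(1 − a) = 1/(1 − 13013) = -1/13012. Expand this rational in ℤ_13: compute digits iteratively via d_i = x_i mod 13, x_{i+1} = (x_i − d_i)/13. The first 5 digits are (1, 0, 12, 5, 1).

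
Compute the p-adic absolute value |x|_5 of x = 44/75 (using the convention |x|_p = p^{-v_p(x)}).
|44/75|_5 = 25

Step 1 — compute v_5(x) by factoring powers of 5 out of the numerator and denominator: v_5(44/75) = -2. Step 2 — apply |x|_p = p^{-v_p(x)} = 5^{2} = 25.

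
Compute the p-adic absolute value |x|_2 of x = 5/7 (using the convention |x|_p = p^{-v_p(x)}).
|5/7|_2 = 1

Step 1 — compute v_2(x) by factoring powers of 2 out of the numerator and denominator: v_2(5/7) = 0. Step 2 — apply |x|_p = p^{-v_p(x)} = 2^{0} = 1.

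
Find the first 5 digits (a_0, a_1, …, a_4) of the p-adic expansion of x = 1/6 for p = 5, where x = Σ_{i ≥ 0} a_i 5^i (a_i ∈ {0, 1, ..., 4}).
(a_0, …, a_4) = (1, 4, 0, 4, 0)

v_5(1/6) = 0 (numerator and denominator both coprime to 5), so x ∈ ℤ_5^×. Compute digits iteratively via a_i = x_i mod 5, x_{i+1} = (x_i − a_i)/5, with x_0 = x:
  x_0 = 1/6;  a_0 = 1;  x_1 = (x_0 − 1)/5 = -1/6
  x_1 = -1/6;  a_1 = 4;  x_2 = (x_1 − 4)/5 = -5/6
  x_2 = -5/6;  a_2 = 0;  x_3 = (x_2 − 0)/5 = -1/6
  x_3 = -1/6;  a_3 = 4;  x_4 = (x_3 − 4)/5 = -5/6
  x_4 = -5/6;  a_4 = 0;  x_5 = (x_4 − 0)/5 = -1/6
Digits: (1, 4, 0, 4, 0).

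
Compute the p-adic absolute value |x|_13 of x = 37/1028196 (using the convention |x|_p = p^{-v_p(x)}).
|37/1028196|_13 = 28561

Step 1 — compute v_13(x) by factoring powers of 13 out of the numerator and denominator: v_13(37/1028196) = -4. Step 2 — apply |x|_p = p^{-v_p(x)} = 13^{4} = 28561.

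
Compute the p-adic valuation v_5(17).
v_5(17) = 0

v_5(n) is the largest exponent k such that 5^k divides n. Factor out: 17 = 5^0 · 17. (Sign doesn't affect v_p.) So v_5(17) = 0.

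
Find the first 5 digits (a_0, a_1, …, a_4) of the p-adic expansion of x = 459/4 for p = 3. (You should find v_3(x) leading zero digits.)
(a_0, …, a_4) = (0, 0, 0, 2, 0)

v_3(459/4) = 3, so a_0 = ... = a_2 = 0. Factor out: x = 3^3 · u with u = 17/4 a unit in ℤ_3. Expand u iteratively via a_{v+i} = u_i mod 3, u_{i+1} = (u_i − a_{v+i})/3:
  u_0 = 17/4;  a_3 = 2;  u_1 = (u_0 − 2)/3 = 3/4
  u_1 = 3/4;  a_4 = 0;  u_2 = (u_1 − 0)/3 = 1/4
Digits: (0, 0, 0, 2, 0).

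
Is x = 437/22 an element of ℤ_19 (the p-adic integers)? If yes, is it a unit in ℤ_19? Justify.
x ∈ ℤ_19 but not a unit; v_19(x) = 1 > 0

ℤ_19 = {x ∈ ℚ_19 : v_19(x) ≥ 0} and ℤ_19^× = {x ∈ ℤ_19 : v_19(x) = 0}. Here v_19(437/22) = v_19(num) − v_19(den) = 1; compare against these criteria.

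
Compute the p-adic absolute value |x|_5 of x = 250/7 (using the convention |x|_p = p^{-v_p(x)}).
|250/7|_5 = 1/125

Step 1 — compute v_5(x) by factoring powers of 5 out of the numerator and denominator: v_5(250/7) = 3. Step 2 — apply |x|_p = p^{-v_p(x)} = 5^{-3} = 1/125.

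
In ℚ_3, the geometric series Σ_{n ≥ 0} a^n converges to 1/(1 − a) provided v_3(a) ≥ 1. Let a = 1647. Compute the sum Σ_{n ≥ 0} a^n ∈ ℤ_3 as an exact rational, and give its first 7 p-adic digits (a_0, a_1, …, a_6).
Σ a^n = 1/(1 − a) = -1/1646;  first 7 digits = (1, 0, 0, 1, 2, 0, 0)

v_3(a) = 3 ≥ 1, so the series converges in ℤ_3 to 1/(1 − a) = 1/(1 − 1647) = -1/1646. Expand this rational in ℤ_3: compute digits iteratively via d_i = x_i mod 3, x_{i+1} = (x_i − d_i)/3. The first 7 digits are (1, 0, 0, 1, 2, 0, 0).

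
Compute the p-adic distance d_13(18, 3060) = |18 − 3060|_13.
d_13(18, 3060) = 1/169

Step 1 — x − y = 18 − 3060 = -3042. Step 2 — v_13(-3042) = 2 (factor: -3042 = −(13^2 · 18); the sign does not affect v_p). Step 3 — |x − y|_13 = 13^{-2} = 1/169.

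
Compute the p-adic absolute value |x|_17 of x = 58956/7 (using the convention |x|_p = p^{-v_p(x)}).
|58956/7|_17 = 1/4913

Step 1 — compute v_17(x) by factoring powers of 17 out of the numerator and denominator: v_17(58956/7) = 3. Step 2 — apply |x|_p = p^{-v_p(x)} = 17^{-3} = 1/4913.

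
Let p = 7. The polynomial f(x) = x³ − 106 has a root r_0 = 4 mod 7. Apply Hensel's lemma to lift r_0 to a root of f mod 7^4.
r_3 = 550 (mod 2401)

Hensel: r_{i+1} = r_i − f(r_i)/f′(r_i) mod 7^{i+2}, where f′(x) = 3x². Iterate:
  r_0 = 4 (mod 7)
  r_1 = 11 (mod 49)
  r_2 = 207 (mod 343)
  r_3 = 550 (mod 2401)
Final: r = 550 with f(r) ≡ 0 mod 7^4.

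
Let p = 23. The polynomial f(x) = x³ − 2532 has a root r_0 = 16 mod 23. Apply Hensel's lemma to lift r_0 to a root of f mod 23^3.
r_2 = 2546 (mod 12167)

Hensel: r_{i+1} = r_i − f(r_i)/f′(r_i) mod 23^{i+2}, where f′(x) = 3x². Iterate:
  r_0 = 16 (mod 23)
  r_1 = 430 (mod 529)
  r_2 = 2546 (mod 12167)
Final: r = 2546 with f(r) ≡ 0 mod 23^3.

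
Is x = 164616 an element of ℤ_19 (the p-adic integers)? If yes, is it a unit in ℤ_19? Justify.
x ∈ ℤ_19 but not a unit; v_19(x) = 3 > 0

ℤ_19 = {x ∈ ℚ_19 : v_19(x) ≥ 0} and ℤ_19^× = {x ∈ ℤ_19 : v_19(x) = 0}. Here v_19(164616) = v_19(num) − v_19(den) = 3; compare against these criteria.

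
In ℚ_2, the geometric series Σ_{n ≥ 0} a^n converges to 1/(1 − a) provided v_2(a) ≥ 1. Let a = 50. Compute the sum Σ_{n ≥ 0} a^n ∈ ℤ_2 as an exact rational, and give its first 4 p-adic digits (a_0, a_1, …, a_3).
Σ a^n = 1/(1 − a) = -1/49;  first 4 digits = (1, 1, 1, 1)

v_2(a) = 1 ≥ 1, so the series converges in ℤ_2 to 1/(1 − a) = 1/(1 − 50) = -1/49. Expand this rational in ℤ_2: compute digits iteratively via d_i = x_i mod 2, x_{i+1} = (x_i − d_i)/2. The first 4 digits are (1, 1, 1, 1).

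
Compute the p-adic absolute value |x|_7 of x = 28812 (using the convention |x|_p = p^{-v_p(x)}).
|28812|_7 = 1/2401

Step 1 — compute v_7(x) by factoring powers of 7 out of the numerator and denominator: v_7(28812) = 4. Step 2 — apply |x|_p = p^{-v_p(x)} = 7^{-4} = 1/2401.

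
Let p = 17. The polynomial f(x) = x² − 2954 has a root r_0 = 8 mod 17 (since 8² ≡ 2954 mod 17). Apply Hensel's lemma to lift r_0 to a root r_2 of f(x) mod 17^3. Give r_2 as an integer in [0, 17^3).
r_2 = 2031 (mod 4913)

Hensel's recurrence: r_{i+1} = r_i − f(r_i)·(f′(r_i))^{-1} mod 17^{i+2}, with f′(x) = 2x. Iterate:
  r_0 = 8 (mod 17)
  r_1 = 8 (mod 289)
  r_2 = 2031 (mod 4913)
Final: r_2 = 2031, and one checks f(r_2) ≡ 0 mod 17^3.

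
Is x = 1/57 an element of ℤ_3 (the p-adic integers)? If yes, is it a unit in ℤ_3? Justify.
x ∉ ℤ_3 (v_3(x) = -1 < 0)

ℤ_3 = {x ∈ ℚ_3 : v_3(x) ≥ 0} and ℤ_3^× = {x ∈ ℤ_3 : v_3(x) = 0}. Here v_3(1/57) = v_3(num) − v_3(den) = -1; compare against these criteria.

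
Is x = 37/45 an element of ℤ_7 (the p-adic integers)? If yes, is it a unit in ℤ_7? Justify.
x ∈ ℤ_7^× (unit); v_7(x) = 0

ℤ_7 = {x ∈ ℚ_7 : v_7(x) ≥ 0} and ℤ_7^× = {x ∈ ℤ_7 : v_7(x) = 0}. Here v_7(37/45) = v_7(num) − v_7(den) = 0; compare against these criteria.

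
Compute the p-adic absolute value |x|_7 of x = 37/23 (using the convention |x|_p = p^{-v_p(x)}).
|37/23|_7 = 1

Step 1 — compute v_7(x) by factoring powers of 7 out of the numerator and denominator: v_7(37/23) = 0. Step 2 — apply |x|_p = p^{-v_p(x)} = 7^{0} = 1.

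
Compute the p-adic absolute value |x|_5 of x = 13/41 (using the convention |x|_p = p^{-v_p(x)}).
|13/41|_5 = 1

Step 1 — compute v_5(x) by factoring powers of 5 out of the numerator and denominator: v_5(13/41) = 0. Step 2 — apply |x|_p = p^{-v_p(x)} = 5^{0} = 1.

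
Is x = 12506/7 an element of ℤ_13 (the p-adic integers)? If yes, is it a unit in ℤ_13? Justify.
x ∈ ℤ_13 but not a unit; v_13(x) = 2 > 0

ℤ_13 = {x ∈ ℚ_13 : v_13(x) ≥ 0} and ℤ_13^× = {x ∈ ℤ_13 : v_13(x) = 0}. Here v_13(12506/7) = v_13(num) − v_13(den) = 2; compare against these criteria.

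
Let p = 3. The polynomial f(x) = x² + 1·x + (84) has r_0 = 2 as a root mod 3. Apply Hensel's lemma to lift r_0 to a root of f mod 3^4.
r_3 = 65 (mod 81)

Hensel: r_{i+1} = r_i − f(r_i)·(f′(r_i))^{-1} mod 3^{i+2}, f′(x) = 2x + 1. Iterate:
  r_0 = 2 (mod 3)
  r_1 = 2 (mod 9)
  r_2 = 11 (mod 27)
  r_3 = 65 (mod 81)
Final: r = 65 satisfies f(r) ≡ 0 mod 3^4.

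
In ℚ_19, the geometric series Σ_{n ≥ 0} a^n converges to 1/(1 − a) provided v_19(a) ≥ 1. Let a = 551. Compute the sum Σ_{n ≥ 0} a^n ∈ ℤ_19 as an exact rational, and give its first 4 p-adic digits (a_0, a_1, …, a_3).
Σ a^n = 1/(1 − a) = -1/550;  first 4 digits = (1, 10, 6, 18)

v_19(a) = 1 ≥ 1, so the series converges in ℤ_19 to 1/(1 − a) = 1/(1 − 551) = -1/550. Expand this rational in ℤ_19: compute digits iteratively via d_i = x_i mod 19, x_{i+1} = (x_i − d_i)/19. The first 4 digits are (1, 10, 6, 18).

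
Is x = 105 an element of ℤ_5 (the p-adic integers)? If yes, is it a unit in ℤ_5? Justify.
x ∈ ℤ_5 but not a unit; v_5(x) = 1 > 0

ℤ_5 = {x ∈ ℚ_5 : v_5(x) ≥ 0} and ℤ_5^× = {x ∈ ℤ_5 : v_5(x) = 0}. Here v_5(105) = v_5(num) − v_5(den) = 1; compare against these criteria.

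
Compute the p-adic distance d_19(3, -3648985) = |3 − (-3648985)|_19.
d_19(3, -3648985) = 1/130321

Step 1 — x − y = 3 − (-3648985) = 3648988. Step 2 — v_19(3648988) = 4 (factor: 3648988 = (19^4 · 28); the sign does not affect v_p). Step 3 — |x − y|_19 = 19^{-4} = 1/130321.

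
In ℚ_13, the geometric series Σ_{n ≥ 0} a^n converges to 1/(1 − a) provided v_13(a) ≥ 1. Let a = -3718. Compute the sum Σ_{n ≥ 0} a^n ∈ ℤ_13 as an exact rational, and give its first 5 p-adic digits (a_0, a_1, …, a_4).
Σ a^n = 1/(1 − a) = 1/3719;  first 5 digits = (1, 0, 4, 11, 2)

v_13(a) = 2 ≥ 1, so the series converges in ℤ_13 to 1/(1 − a) = 1/(1 − (-3718)) = 1/3719. Expand this rational in ℤ_13: compute digits iteratively via d_i = x_i mod 13, x_{i+1} = (x_i − d_i)/13. The first 5 digits are (1, 0, 4, 11, 2).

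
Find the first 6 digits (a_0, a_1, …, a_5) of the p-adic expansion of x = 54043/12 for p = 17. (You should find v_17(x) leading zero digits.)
(a_0, …, a_5) = (0, 0, 0, 8, 1, 7)

v_17(54043/12) = 3, so a_0 = ... = a_2 = 0. Factor out: x = 17^3 · u with u = 11/12 a unit in ℤ_17. Expand u iteratively via a_{v+i} = u_i mod 17, u_{i+1} = (u_i − a_{v+i})/17:
  u_0 = 11/12;  a_3 = 8;  u_1 = (u_0 − 8)/17 = -5/12
  u_1 = -5/12;  a_4 = 1;  u_2 = (u_1 − 1)/17 = -1/12
  u_2 = -1/12;  a_5 = 7;  u_3 = (u_2 − 7)/17 = -5/12
Digits: (0, 0, 0, 8, 1, 7).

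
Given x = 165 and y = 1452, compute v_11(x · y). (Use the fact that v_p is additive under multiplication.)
v_11(239580) = 3

v_p(x) = 1 (factor: 165 = 11^1 · 15); v_p(y) = 2 (factor: 1452 = 11^2 · 12). Additivity: v_p(xy) = v_p(x) + v_p(y) = 1 + 2 = 3. (Direct check: xy = 239580 = 11^3 · (180).)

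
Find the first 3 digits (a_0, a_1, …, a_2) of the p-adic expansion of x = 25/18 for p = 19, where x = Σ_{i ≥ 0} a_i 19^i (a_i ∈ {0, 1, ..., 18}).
(a_0, …, a_2) = (13, 11, 11)

v_19(25/18) = 0 (numerator and denominator both coprime to 19), so x ∈ ℤ_19^×. Compute digits iteratively via a_i = x_i mod 19, x_{i+1} = (x_i − a_i)/19, with x_0 = x:
  x_0 = 25/18;  a_0 = 13;  x_1 = (x_0 − 13)/19 = -11/18
  x_1 = -11/18;  a_1 = 11;  x_2 = (x_1 − 11)/19 = -11/18
  x_2 = -11/18;  a_2 = 11;  x_3 = (x_2 − 11)/19 = -11/18
Digits: (13, 11, 11).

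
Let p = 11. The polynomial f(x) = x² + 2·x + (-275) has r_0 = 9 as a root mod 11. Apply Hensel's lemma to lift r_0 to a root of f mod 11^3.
r_2 = 163 (mod 1331)

Hensel: r_{i+1} = r_i − f(r_i)·(f′(r_i))^{-1} mod 11^{i+2}, f′(x) = 2x + 2. Iterate:
  r_0 = 9 (mod 11)
  r_1 = 42 (mod 121)
  r_2 = 163 (mod 1331)
Final: r = 163 satisfies f(r) ≡ 0 mod 11^3.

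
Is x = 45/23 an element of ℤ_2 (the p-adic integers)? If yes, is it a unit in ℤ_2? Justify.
x ∈ ℤ_2^× (unit); v_2(x) = 0

ℤ_2 = {x ∈ ℚ_2 : v_2(x) ≥ 0} and ℤ_2^× = {x ∈ ℤ_2 : v_2(x) = 0}. Here v_2(45/23) = v_2(num) − v_2(den) = 0; compare against these criteria.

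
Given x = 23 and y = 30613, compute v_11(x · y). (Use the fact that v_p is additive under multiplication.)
v_11(704099) = 3

v_p(x) = 0 (factor: 23 = 11^0 · 23); v_p(y) = 3 (factor: 30613 = 11^3 · 23). Additivity: v_p(xy) = v_p(x) + v_p(y) = 0 + 3 = 3. (Direct check: xy = 704099 = 11^3 · (529).)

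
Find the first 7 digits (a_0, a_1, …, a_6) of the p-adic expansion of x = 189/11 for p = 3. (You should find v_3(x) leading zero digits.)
(a_0, …, a_6) = (0, 0, 0, 2, 2, 0, 0)

v_3(189/11) = 3, so a_0 = ... = a_2 = 0. Factor out: x = 3^3 · u with u = 7/11 a unit in ℤ_3. Expand u iteratively via a_{v+i} = u_i mod 3, u_{i+1} = (u_i − a_{v+i})/3:
  u_0 = 7/11;  a_3 = 2;  u_1 = (u_0 − 2)/3 = -5/11
  u_1 = -5/11;  a_4 = 2;  u_2 = (u_1 − 2)/3 = -9/11
  u_2 = -9/11;  a_5 = 0;  u_3 = (u_2 − 0)/3 = -3/11
  u_3 = -3/11;  a_6 = 0;  u_4 = (u_3 − 0)/3 = -1/11
Digits: (0, 0, 0, 2, 2, 0, 0).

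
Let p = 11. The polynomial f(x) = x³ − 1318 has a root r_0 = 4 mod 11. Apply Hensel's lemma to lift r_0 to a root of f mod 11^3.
r_2 = 499 (mod 1331)

Hensel: r_{i+1} = r_i − f(r_i)/f′(r_i) mod 11^{i+2}, where f′(x) = 3x². Iterate:
  r_0 = 4 (mod 11)
  r_1 = 15 (mod 121)
  r_2 = 499 (mod 1331)
Final: r = 499 with f(r) ≡ 0 mod 11^3.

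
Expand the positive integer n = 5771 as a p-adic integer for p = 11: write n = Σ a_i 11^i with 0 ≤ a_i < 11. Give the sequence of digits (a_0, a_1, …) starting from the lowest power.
(a_0, a_1, …) = (7, 7, 3, 4)

Repeated division by 11 gives the digits low-to-high: 5771 = 7 + 7·11^1 + 3·11^2 + 4·11^3. Digit sequence: (7, 7, 3, 4).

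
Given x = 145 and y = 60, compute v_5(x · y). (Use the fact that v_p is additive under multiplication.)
v_5(8700) = 2

v_p(x) = 1 (factor: 145 = 5^1 · 29); v_p(y) = 1 (factor: 60 = 5^1 · 12). Additivity: v_p(xy) = v_p(x) + v_p(y) = 1 + 1 = 2. (Direct check: xy = 8700 = 5^2 · (348).)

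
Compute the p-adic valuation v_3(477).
v_3(477) = 2

v_3(n) is the largest exponent k such that 3^k divides n. Factor out: 477 = 3^2 · 53. (Sign doesn't affect v_p.) So v_3(477) = 2.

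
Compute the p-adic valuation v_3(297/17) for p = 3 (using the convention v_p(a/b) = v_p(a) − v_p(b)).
v_3(297/17) = 3

Factor powers of 3 from the numerator and denominator of the reduced fraction: 297 = 3^3 · 11 and 17 = 3^0 · 17. Apply v_p(a/b) = v_p(a) − v_p(b): v_3(297/17) = 3 − 0 = 3.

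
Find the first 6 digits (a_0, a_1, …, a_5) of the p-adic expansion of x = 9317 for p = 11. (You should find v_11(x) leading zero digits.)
(a_0, …, a_5) = (0, 0, 0, 7, 0, 0)

v_11(9317) = 3, so a_0 = ... = a_2 = 0. Factor out: x = 11^3 · u with u = 7 a unit in ℤ_11. Expand u iteratively via a_{v+i} = u_i mod 11, u_{i+1} = (u_i − a_{v+i})/11:
  u_0 = 7;  a_3 = 7;  u_1 = (u_0 − 7)/11 = 0
  u_1 = 0;  a_4 = 0;  u_2 = (u_1 − 0)/11 = 0
  u_2 = 0;  a_5 = 0;  u_3 = (u_2 − 0)/11 = 0
Digits: (0, 0, 0, 7, 0, 0).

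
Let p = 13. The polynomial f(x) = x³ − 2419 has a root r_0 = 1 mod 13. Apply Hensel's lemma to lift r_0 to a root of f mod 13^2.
r_1 = 131 (mod 169)

Hensel: r_{i+1} = r_i − f(r_i)/f′(r_i) mod 13^{i+2}, where f′(x) = 3x². Iterate:
  r_0 = 1 (mod 13)
  r_1 = 131 (mod 169)
Final: r = 131 with f(r) ≡ 0 mod 13^2.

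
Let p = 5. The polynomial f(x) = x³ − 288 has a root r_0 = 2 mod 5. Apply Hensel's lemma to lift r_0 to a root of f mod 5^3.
r_2 = 17 (mod 125)

Hensel: r_{i+1} = r_i − f(r_i)/f′(r_i) mod 5^{i+2}, where f′(x) = 3x². Iterate:
  r_0 = 2 (mod 5)
  r_1 = 17 (mod 25)
  r_2 = 17 (mod 125)
Final: r = 17 with f(r) ≡ 0 mod 5^3.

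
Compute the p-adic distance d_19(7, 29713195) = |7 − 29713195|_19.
d_19(7, 29713195) = 1/2476099

Step 1 — x − y = 7 − 29713195 = -29713188. Step 2 — v_19(-29713188) = 5 (factor: -29713188 = −(19^5 · 12); the sign does not affect v_p). Step 3 — |x − y|_19 = 19^{-5} = 1/2476099.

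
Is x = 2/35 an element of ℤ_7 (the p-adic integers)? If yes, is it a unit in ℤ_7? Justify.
x ∉ ℤ_7 (v_7(x) = -1 < 0)

ℤ_7 = {x ∈ ℚ_7 : v_7(x) ≥ 0} and ℤ_7^× = {x ∈ ℤ_7 : v_7(x) = 0}. Here v_7(2/35) = v_7(num) − v_7(den) = -1; compare against these criteria.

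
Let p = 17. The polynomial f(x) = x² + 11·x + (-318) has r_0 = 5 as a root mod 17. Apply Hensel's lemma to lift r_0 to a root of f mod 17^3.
r_2 = 1076 (mod 4913)

Hensel: r_{i+1} = r_i − f(r_i)·(f′(r_i))^{-1} mod 17^{i+2}, f′(x) = 2x + 11. Iterate:
  r_0 = 5 (mod 17)
  r_1 = 209 (mod 289)
  r_2 = 1076 (mod 4913)
Final: r = 1076 satisfies f(r) ≡ 0 mod 17^3.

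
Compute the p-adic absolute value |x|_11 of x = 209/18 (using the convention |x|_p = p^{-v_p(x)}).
|209/18|_11 = 1/11

Step 1 — compute v_11(x) by factoring powers of 11 out of the numerator and denominator: v_11(209/18) = 1. Step 2 — apply |x|_p = p^{-v_p(x)} = 11^{-1} = 1/11.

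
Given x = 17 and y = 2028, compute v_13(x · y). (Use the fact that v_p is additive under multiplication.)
v_13(34476) = 2

v_p(x) = 0 (factor: 17 = 13^0 · 17); v_p(y) = 2 (factor: 2028 = 13^2 · 12). Additivity: v_p(xy) = v_p(x) + v_p(y) = 0 + 2 = 2. (Direct check: xy = 34476 = 13^2 · (204).)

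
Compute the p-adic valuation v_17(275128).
v_17(275128) = 3

v_17(n) is the largest exponent k such that 17^k divides n. Factor out: 275128 = 17^3 · 56. (Sign doesn't affect v_p.) So v_17(275128) = 3.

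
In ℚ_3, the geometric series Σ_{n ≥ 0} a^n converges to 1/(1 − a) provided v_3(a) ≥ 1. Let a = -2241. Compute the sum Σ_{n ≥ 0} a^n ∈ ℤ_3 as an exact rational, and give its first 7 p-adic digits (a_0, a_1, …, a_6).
Σ a^n = 1/(1 − a) = 1/2242;  first 7 digits = (1, 0, 0, 1, 2, 2, 0)

v_3(a) = 3 ≥ 1, so the series converges in ℤ_3 to 1/(1 − a) = 1/(1 − (-2241)) = 1/2242. Expand this rational in ℤ_3: compute digits iteratively via d_i = x_i mod 3, x_{i+1} = (x_i − d_i)/3. The first 7 digits are (1, 0, 0, 1, 2, 2, 0).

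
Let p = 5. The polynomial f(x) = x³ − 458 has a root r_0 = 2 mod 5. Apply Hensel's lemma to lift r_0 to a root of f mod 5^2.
r_1 = 2 (mod 25)

Hensel: r_{i+1} = r_i − f(r_i)/f′(r_i) mod 5^{i+2}, where f′(x) = 3x². Iterate:
  r_0 = 2 (mod 5)
  r_1 = 2 (mod 25)
Final: r = 2 with f(r) ≡ 0 mod 5^2.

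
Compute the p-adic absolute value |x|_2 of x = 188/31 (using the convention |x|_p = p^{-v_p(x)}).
|188/31|_2 = 1/4

Step 1 — compute v_2(x) by factoring powers of 2 out of the numerator and denominator: v_2(188/31) = 2. Step 2 — apply |x|_p = p^{-v_p(x)} = 2^{-2} = 1/4.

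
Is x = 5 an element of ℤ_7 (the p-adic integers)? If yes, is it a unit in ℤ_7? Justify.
x ∈ ℤ_7^× (unit); v_7(x) = 0

ℤ_7 = {x ∈ ℚ_7 : v_7(x) ≥ 0} and ℤ_7^× = {x ∈ ℤ_7 : v_7(x) = 0}. Here v_7(5) = v_7(num) − v_7(den) = 0; compare against these criteria.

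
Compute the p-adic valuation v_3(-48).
v_3(-48) = 1

v_3(n) is the largest exponent k such that 3^k divides n. Factor out: -48 = -3^1 · 16. (Sign doesn't affect v_p.) So v_3(-48) = 1.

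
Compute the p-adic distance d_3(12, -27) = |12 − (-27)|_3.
d_3(12, -27) = 1/3

Step 1 — x − y = 12 − (-27) = 39. Step 2 — v_3(39) = 1 (factor: 39 = (3^1 · 13); the sign does not affect v_p). Step 3 — |x − y|_3 = 3^{-1} = 1/3.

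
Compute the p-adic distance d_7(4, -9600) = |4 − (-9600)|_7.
d_7(4, -9600) = 1/2401

Step 1 — x − y = 4 − (-9600) = 9604. Step 2 — v_7(9604) = 4 (factor: 9604 = (7^4 · 4); the sign does not affect v_p). Step 3 — |x − y|_7 = 7^{-4} = 1/2401.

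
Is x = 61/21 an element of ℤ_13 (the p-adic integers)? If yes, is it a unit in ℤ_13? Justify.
x ∈ ℤ_13^× (unit); v_13(x) = 0

ℤ_13 = {x ∈ ℚ_13 : v_13(x) ≥ 0} and ℤ_13^× = {x ∈ ℤ_13 : v_13(x) = 0}. Here v_13(61/21) = v_13(num) − v_13(den) = 0; compare against these criteria.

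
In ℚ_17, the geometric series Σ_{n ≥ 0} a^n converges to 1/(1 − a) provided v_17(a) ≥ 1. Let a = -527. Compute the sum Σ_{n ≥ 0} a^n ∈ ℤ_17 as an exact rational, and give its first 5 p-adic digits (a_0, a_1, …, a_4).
Σ a^n = 1/(1 − a) = 1/528;  first 5 digits = (1, 3, 7, 15, 14)

v_17(a) = 1 ≥ 1, so the series converges in ℤ_17 to 1/(1 − a) = 1/(1 − (-527)) = 1/528. Expand this rational in ℤ_17: compute digits iteratively via d_i = x_i mod 17, x_{i+1} = (x_i − d_i)/17. The first 5 digits are (1, 3, 7, 15, 14).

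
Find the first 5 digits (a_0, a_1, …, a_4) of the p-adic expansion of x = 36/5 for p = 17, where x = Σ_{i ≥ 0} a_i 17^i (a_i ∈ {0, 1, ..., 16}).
(a_0, …, a_4) = (14, 3, 10, 13, 6)

v_17(36/5) = 0 (numerator and denominator both coprime to 17), so x ∈ ℤ_17^×. Compute digits iteratively via a_i = x_i mod 17, x_{i+1} = (x_i − a_i)/17, with x_0 = x:
  x_0 = 36/5;  a_0 = 14;  x_1 = (x_0 − 14)/17 = -2/5
  x_1 = -2/5;  a_1 = 3;  x_2 = (x_1 − 3)/17 = -1/5
  x_2 = -1/5;  a_2 = 10;  x_3 = (x_2 − 10)/17 = -3/5
  x_3 = -3/5;  a_3 = 13;  x_4 = (x_3 − 13)/17 = -4/5
  x_4 = -4/5;  a_4 = 6;  x_5 = (x_4 − 6)/17 = -2/5
Digits: (14, 3, 10, 13, 6).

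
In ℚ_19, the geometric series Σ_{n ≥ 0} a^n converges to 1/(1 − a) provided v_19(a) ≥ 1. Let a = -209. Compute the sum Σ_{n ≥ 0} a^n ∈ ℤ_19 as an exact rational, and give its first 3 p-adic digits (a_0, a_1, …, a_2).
Σ a^n = 1/(1 − a) = 1/210;  first 3 digits = (1, 8, 6)

v_19(a) = 1 ≥ 1, so the series converges in ℤ_19 to 1/(1 − a) = 1/(1 − (-209)) = 1/210. Expand this rational in ℤ_19: compute digits iteratively via d_i = x_i mod 19, x_{i+1} = (x_i − d_i)/19. The first 3 digits are (1, 8, 6).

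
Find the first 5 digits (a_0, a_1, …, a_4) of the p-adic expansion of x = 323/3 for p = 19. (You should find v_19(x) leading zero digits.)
(a_0, …, a_4) = (0, 12, 6, 6, 6)

v_19(323/3) = 1, so a_0 = ... = a_0 = 0. Factor out: x = 19^1 · u with u = 17/3 a unit in ℤ_19. Expand u iteratively via a_{v+i} = u_i mod 19, u_{i+1} = (u_i − a_{v+i})/19:
  u_0 = 17/3;  a_1 = 12;  u_1 = (u_0 − 12)/19 = -1/3
  u_1 = -1/3;  a_2 = 6;  u_2 = (u_1 − 6)/19 = -1/3
  u_2 = -1/3;  a_3 = 6;  u_3 = (u_2 − 6)/19 = -1/3
  u_3 = -1/3;  a_4 = 6;  u_4 = (u_3 − 6)/19 = -1/3
Digits: (0, 12, 6, 6, 6).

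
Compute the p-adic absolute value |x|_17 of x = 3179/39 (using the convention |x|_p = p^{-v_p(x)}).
|3179/39|_17 = 1/289

Step 1 — compute v_17(x) by factoring powers of 17 out of the numerator and denominator: v_17(3179/39) = 2. Step 2 — apply |x|_p = p^{-v_p(x)} = 17^{-2} = 1/289.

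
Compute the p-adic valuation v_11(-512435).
v_11(-512435) = 4

v_11(n) is the largest exponent k such that 11^k divides n. Factor out: -512435 = -11^4 · 35. (Sign doesn't affect v_p.) So v_11(-512435) = 4.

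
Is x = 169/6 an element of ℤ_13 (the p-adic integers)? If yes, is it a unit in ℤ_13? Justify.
x ∈ ℤ_13 but not a unit; v_13(x) = 2 > 0

ℤ_13 = {x ∈ ℚ_13 : v_13(x) ≥ 0} and ℤ_13^× = {x ∈ ℤ_13 : v_13(x) = 0}. Here v_13(169/6) = v_13(num) − v_13(den) = 2; compare against these criteria.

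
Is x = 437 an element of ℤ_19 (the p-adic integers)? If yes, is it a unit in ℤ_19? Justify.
x ∈ ℤ_19 but not a unit; v_19(x) = 1 > 0

ℤ_19 = {x ∈ ℚ_19 : v_19(x) ≥ 0} and ℤ_19^× = {x ∈ ℤ_19 : v_19(x) = 0}. Here v_19(437) = v_19(num) − v_19(den) = 1; compare against these criteria.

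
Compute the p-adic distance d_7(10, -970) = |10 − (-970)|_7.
d_7(10, -970) = 1/49

Step 1 — x − y = 10 − (-970) = 980. Step 2 — v_7(980) = 2 (factor: 980 = (7^2 · 20); the sign does not affect v_p). Step 3 — |x − y|_7 = 7^{-2} = 1/49.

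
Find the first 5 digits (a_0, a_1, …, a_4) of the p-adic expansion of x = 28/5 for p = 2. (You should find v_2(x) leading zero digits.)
(a_0, …, a_4) = (0, 0, 1, 1, 0)

v_2(28/5) = 2, so a_0 = ... = a_1 = 0. Factor out: x = 2^2 · u with u = 7/5 a unit in ℤ_2. Expand u iteratively via a_{v+i} = u_i mod 2, u_{i+1} = (u_i − a_{v+i})/2:
  u_0 = 7/5;  a_2 = 1;  u_1 = (u_0 − 1)/2 = 1/5
  u_1 = 1/5;  a_3 = 1;  u_2 = (u_1 − 1)/2 = -2/5
  u_2 = -2/5;  a_4 = 0;  u_3 = (u_2 − 0)/2 = -1/5
Digits: (0, 0, 1, 1, 0).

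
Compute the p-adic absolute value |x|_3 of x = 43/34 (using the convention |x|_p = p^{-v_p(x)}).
|43/34|_3 = 1

Step 1 — compute v_3(x) by factoring powers of 3 out of the numerator and denominator: v_3(43/34) = 0. Step 2 — apply |x|_p = p^{-v_p(x)} = 3^{0} = 1.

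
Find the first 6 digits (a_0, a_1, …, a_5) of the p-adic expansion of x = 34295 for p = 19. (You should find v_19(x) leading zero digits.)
(a_0, …, a_5) = (0, 0, 0, 5, 0, 0)

v_19(34295) = 3, so a_0 = ... = a_2 = 0. Factor out: x = 19^3 · u with u = 5 a unit in ℤ_19. Expand u iteratively via a_{v+i} = u_i mod 19, u_{i+1} = (u_i − a_{v+i})/19:
  u_0 = 5;  a_3 = 5;  u_1 = (u_0 − 5)/19 = 0
  u_1 = 0;  a_4 = 0;  u_2 = (u_1 − 0)/19 = 0
  u_2 = 0;  a_5 = 0;  u_3 = (u_2 − 0)/19 = 0
Digits: (0, 0, 0, 5, 0, 0).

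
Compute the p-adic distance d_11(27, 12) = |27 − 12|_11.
d_11(27, 12) = 1

Step 1 — x − y = 27 − 12 = 15. Step 2 — v_11(15) = 0 (factor: 15 = (11^0 · 15); the sign does not affect v_p). Step 3 — |x − y|_11 = 11^{0} = 1.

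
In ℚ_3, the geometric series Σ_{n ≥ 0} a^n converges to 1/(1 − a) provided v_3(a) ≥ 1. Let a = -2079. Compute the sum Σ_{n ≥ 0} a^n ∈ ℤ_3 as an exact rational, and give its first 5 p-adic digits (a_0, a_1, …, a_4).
Σ a^n = 1/(1 − a) = 1/2080;  first 5 digits = (1, 0, 0, 1, 1)

v_3(a) = 3 ≥ 1, so the series converges in ℤ_3 to 1/(1 − a) = 1/(1 − (-2079)) = 1/2080. Expand this rational in ℤ_3: compute digits iteratively via d_i = x_i mod 3, x_{i+1} = (x_i − d_i)/3. The first 5 digits are (1, 0, 0, 1, 1).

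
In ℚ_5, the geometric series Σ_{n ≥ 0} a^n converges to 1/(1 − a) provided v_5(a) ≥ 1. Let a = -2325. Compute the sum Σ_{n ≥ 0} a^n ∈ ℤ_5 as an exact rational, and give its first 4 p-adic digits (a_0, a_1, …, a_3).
Σ a^n = 1/(1 − a) = 1/2326;  first 4 digits = (1, 0, 2, 1)

v_5(a) = 2 ≥ 1, so the series converges in ℤ_5 to 1/(1 − a) = 1/(1 − (-2325)) = 1/2326. Expand this rational in ℤ_5: compute digits iteratively via d_i = x_i mod 5, x_{i+1} = (x_i − d_i)/5. The first 4 digits are (1, 0, 2, 1).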